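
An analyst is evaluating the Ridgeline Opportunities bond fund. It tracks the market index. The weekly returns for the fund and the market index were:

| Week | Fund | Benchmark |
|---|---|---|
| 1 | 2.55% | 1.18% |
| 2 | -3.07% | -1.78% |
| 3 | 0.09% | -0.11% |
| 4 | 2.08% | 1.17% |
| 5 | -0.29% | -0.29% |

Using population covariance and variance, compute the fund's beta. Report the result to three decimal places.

r̄p = 0.2720%,  r̄m = 0.0340%
Cov = Σ(rp − r̄p)(rm − r̄m) / 5 = 2.1870
Var(rm) = Σ(rm − r̄m)² / 5 = 1.2040
β = Cov / Var = 2.1870 / 1.2040 = 1.8164

1.816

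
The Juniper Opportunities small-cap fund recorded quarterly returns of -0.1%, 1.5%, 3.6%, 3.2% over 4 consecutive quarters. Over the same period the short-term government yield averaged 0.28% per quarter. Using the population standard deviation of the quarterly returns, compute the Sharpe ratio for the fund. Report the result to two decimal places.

1.20

Mean return μ = 8.20 / 4 = 2.0500%
Σ(r − μ)² = (-0.1 − 2.0500)² + (1.5 − 2.0500)² + (3.6 − 2.0500)² + … = 8.6500
σ = √[8.6500 / 4] = 1.4705%
Sharpe = (μ − rf) / σ = (2.0500 − 0.28) / 1.4705 = 1.7700 / 1.4705 = 1.2037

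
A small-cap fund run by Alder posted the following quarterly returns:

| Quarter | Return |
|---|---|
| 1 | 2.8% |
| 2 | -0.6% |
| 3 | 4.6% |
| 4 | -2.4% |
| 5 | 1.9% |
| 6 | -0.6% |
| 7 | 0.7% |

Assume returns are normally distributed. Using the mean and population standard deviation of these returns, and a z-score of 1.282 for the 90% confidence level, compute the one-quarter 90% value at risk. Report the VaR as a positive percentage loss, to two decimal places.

1.90

Mean return μ = 6.40 / 7 = 0.9143%
Σ(r − μ)² = (2.8 − 0.9143)² + (-0.6 − 0.9143)² + … = 33.7286
population σ = √(33.7286 / 7) = √4.8184 = 2.1951%
VaR = −(μ − z·σ) = −(0.9143 − 1.282 × 2.1951) = −(-1.8998) = 1.8998%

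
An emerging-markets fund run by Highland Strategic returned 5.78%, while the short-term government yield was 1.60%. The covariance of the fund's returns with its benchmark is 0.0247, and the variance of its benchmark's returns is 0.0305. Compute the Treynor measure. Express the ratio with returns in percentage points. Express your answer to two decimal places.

5.16

β = Cov / Var = 0.0247 / 0.0305 = 0.8098
Treynor = (Rp − Rf) / β = (5.78% − 1.60%) / 0.8098 = 4.18 / 0.8098 = 5.1618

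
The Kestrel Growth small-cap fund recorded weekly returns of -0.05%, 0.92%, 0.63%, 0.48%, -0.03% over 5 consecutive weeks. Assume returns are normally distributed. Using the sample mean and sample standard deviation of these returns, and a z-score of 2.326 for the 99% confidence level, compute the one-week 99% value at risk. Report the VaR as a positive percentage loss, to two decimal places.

r̄ = (-0.05 + 0.92 + 0.63 + 0.48 − 0.03) / 5 = 0.3900%
Σ(r − r̄)² = (-0.05 − 0.3900)² + (0.92 − 0.3900)² + … = 0.7166
sample σ = √(0.7166 / 4) = √0.1792 = 0.4233%
VaR = −(r̄ − z·σ) = −(0.3900 − 2.326 × 0.4233) = −(-0.5946) = 0.5946%

0.59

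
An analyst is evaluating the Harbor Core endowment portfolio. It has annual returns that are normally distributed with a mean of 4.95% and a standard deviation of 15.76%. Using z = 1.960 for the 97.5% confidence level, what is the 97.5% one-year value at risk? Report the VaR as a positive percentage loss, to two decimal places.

25.94

VaR (as % loss) = −(μ − z·σ) = −(4.95% − 1.960 × 15.76%) = −(-25.9396%) = 25.9396%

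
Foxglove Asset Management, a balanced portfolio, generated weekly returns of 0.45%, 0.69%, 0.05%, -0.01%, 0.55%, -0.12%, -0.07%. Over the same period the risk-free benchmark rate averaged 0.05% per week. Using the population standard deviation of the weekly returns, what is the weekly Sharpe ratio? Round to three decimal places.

Mean return μ = 1.540 / 7 = 0.2200%
Population std dev = √[0.6642 / 7] = 0.3080%
Sharpe = (μ − rf) / σ = (0.2200 − 0.05) / 0.3080 = 0.1700 / 0.3080 = 0.5519

0.552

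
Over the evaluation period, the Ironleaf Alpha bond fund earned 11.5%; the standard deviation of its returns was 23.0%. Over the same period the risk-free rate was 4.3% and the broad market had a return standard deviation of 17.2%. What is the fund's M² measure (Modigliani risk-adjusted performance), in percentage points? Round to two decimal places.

Sharpe = (Rp − Rf) / σp = (11.5% − 4.3%) / 23.0% = 0.3130
M² = Rf + Sharpe × σm = 4.3% + 0.3130 × 17.2% = 9.6836%

9.68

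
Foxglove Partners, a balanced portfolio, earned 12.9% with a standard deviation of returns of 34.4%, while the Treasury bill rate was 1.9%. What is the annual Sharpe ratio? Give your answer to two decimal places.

0.32

Sharpe = (Rp − Rf) / σp = (12.9% − 1.9%) / 34.4% = 11.00% / 34.4% = 0.3198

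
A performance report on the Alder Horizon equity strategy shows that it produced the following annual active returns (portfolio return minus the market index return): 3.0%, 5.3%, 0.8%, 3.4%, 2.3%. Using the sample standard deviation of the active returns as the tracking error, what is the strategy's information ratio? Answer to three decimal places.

μ = (3 + 5.3 + 0.8 + 3.4 + 2.3) / 5 = 14.80 / 5 = 2.9600%
Sample std dev = √[10.7720 / 4] = 1.6410%
IR = μ / tracking error = 2.9600 / 1.6410 = 1.8038

1.804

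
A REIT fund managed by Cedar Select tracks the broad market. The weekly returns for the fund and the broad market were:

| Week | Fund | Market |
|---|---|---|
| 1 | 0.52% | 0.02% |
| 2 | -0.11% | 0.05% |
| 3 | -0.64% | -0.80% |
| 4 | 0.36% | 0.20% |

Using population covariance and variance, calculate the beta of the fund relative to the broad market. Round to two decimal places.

r̄p = 0.0325%,  r̄m = -0.1325%
Cov = Σ(rp − r̄p)(rm − r̄m) / 4 = 0.1515
Var(rm) = Σ(rm − r̄m)² / 4 = 0.1532
β = Cov / Var = 0.1515 / 0.1532 = 0.9889

0.99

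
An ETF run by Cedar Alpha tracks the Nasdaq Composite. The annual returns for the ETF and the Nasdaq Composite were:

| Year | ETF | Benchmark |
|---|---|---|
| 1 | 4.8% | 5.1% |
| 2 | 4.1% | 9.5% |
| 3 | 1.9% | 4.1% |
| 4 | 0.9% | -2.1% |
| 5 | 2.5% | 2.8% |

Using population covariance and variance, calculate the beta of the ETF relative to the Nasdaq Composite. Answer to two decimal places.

r̄p = 2.8400%,  r̄m = 3.8800%
Cov = Σ(rp − r̄p)(rm − r̄m) / 5 = 4.2468
Var(rm) = Σ(rm − r̄m)² / 5 = 14.0096
β = Cov / Var = 4.2468 / 14.0096 = 0.3031

0.30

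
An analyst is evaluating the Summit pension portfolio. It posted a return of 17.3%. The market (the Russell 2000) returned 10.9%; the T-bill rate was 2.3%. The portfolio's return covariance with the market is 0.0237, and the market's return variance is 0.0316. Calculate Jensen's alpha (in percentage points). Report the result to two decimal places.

β = Cov / Var = 0.0237 / 0.0316 = 0.7500
E[R] = Rf + β(Rm − Rf) = 2.3% + 0.7500 × (10.9% − 2.3%) = 8.7500%
α = Rp − E[R] = 17.3% − 8.7500% = 8.5500

8.55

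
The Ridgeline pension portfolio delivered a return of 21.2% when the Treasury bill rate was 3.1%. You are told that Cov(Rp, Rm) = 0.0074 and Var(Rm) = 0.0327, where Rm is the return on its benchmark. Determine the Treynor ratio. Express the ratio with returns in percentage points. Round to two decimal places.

β = Cov / Var = 0.0074 / 0.0327 = 0.2263
Treynor = (Rp − Rf) / β = (21.2% − 3.1%) / 0.2263 = 18.10 / 0.2263 = 79.9823

79.98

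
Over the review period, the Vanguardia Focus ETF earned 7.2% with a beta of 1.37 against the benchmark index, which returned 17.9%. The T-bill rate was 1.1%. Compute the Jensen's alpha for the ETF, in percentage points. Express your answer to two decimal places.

-16.92

CAPM expected return = Rf + β(Rm − Rf) = 1.1% + 1.37 × (17.9% − 1.1%) = 1.1 + 1.37 × 16.80 = 24.1160%
Jensen's α = Rp − E[R] = 7.2% − 24.1160% = -16.9160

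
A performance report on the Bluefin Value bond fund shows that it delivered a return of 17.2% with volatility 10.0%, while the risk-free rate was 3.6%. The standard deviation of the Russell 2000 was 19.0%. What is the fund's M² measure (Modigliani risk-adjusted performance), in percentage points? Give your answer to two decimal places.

29.44

Sharpe = (Rp − Rf) / σp = (17.2% − 3.6%) / 10.0% = 1.3600
M² = Rf + Sharpe × σm = 3.6% + 1.3600 × 19.0% = 29.4400%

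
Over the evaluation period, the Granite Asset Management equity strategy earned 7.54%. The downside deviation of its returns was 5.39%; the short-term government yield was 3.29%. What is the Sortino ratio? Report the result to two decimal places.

0.79

Sortino = (Rp − Rf) / σd = (7.54% − 3.29%) / 5.39% = 4.25% / 5.39% = 0.7885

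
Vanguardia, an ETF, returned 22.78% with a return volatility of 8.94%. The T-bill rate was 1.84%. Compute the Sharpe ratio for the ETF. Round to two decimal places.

Sharpe = (Rp − Rf) / σp = (22.78% − 1.84%) / 8.94% = 20.94% / 8.94% = 2.3423

2.34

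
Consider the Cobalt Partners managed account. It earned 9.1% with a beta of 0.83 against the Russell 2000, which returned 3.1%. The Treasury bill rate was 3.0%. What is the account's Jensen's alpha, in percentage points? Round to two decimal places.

CAPM expected return = Rf + β(Rm − Rf) = 3.0% + 0.83 × (3.1% − 3.0%) = 3 + 0.83 × 0.10 = 3.0830%
Jensen's α = Rp − E[R] = 9.1% − 3.0830% = 6.0170

6.02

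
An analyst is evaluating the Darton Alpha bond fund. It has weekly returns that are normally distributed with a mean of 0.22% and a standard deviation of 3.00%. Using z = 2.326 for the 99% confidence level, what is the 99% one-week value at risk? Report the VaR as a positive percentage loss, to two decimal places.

VaR (as % loss) = −(μ − z·σ) = −(0.22% − 2.326 × 3.00%) = −(-6.7580%) = 6.7580%

6.76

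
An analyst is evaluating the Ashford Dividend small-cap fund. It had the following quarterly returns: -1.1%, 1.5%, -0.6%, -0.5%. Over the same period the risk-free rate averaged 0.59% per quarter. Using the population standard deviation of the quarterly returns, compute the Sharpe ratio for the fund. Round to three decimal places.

r̄ = (-1.1 + 1.5 − 0.6 − 0.5) / 4 = -0.1750%
Population σ = √[Σ(r − r̄)² / 4] = √[3.9475 / 4] = √0.9869 = 0.9934%
Sharpe = (r̄ − rf) / σ = (-0.1750 − 0.59) / 0.9934 = -0.7650 / 0.9934 = -0.7701

-0.770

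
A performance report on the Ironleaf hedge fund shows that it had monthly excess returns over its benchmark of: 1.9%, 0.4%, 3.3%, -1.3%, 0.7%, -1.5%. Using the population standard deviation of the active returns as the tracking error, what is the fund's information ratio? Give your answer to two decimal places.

r̄ = (1.9 + 0.4 + 3.3 − 1.3 + 0.7 − 1.5) / 6 = 3.50 / 6 = 0.5833%
Σ(r − r̄)² = (1.9 − 0.5833)² + (0.4 − 0.5833)² + (3.3 − 0.5833)² + … = 17.0483
population σ = √(17.0483 / 6) = √2.8414 = 1.6856%
IR = r̄ / tracking error = 0.5833 / 1.6856 = 0.3460

0.35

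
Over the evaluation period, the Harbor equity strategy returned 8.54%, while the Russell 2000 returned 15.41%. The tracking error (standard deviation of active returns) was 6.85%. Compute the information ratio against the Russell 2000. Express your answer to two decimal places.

IR = (Rp − Rb) / TE = (8.54% − 15.41%) / 6.85% = -6.87% / 6.85% = -1.0029

-1.00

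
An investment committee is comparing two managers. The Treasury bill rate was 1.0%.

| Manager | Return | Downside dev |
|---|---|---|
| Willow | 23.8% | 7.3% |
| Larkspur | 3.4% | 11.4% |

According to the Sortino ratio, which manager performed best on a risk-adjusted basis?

Willow: Sortino ratio = (23.8% − 1.0%) / 7.3% = 3.123
Larkspur: Sortino ratio = (3.4% − 1.0%) / 11.4% = 0.211
Highest: Willow (3.123).

Willow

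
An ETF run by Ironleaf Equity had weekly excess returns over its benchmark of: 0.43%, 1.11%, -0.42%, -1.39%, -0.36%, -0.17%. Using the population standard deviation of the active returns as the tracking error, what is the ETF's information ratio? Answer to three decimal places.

-0.173

μ = (0.43 + 1.11 − 0.42 − 1.39 − 0.36 − 0.17) / 6 = -0.1333%
Population σ = √[Σ(r − μ)² / 6] = √[3.5773 / 6] = √0.5962 = 0.7721%
IR = μ / tracking error = -0.1333 / 0.7721 = -0.1726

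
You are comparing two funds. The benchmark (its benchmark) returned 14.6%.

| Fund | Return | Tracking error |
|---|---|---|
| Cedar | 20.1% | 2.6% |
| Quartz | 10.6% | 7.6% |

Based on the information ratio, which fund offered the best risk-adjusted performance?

Cedar

Cedar: IR = (20.1% − 14.6%) / 2.6% = 2.115
Quartz: IR = (10.6% − 14.6%) / 7.6% = -0.526
Highest: Cedar (2.115).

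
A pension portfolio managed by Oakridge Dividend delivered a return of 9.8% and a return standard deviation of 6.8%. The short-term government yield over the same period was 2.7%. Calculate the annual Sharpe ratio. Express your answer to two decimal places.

1.04

Sharpe = (Rp − Rf) / σp = (9.8% − 2.7%) / 6.8% = 7.10% / 6.8% = 1.0441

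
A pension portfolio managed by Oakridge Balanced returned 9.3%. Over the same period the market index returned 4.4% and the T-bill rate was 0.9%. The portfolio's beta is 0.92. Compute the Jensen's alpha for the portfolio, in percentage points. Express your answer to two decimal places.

CAPM expected return = Rf + β(Rm − Rf) = 0.9% + 0.92 × (4.4% − 0.9%) = 0.9 + 0.92 × 3.50 = 4.1200%
Jensen's α = Rp − E[R] = 9.3% − 4.1200% = 5.1800

5.18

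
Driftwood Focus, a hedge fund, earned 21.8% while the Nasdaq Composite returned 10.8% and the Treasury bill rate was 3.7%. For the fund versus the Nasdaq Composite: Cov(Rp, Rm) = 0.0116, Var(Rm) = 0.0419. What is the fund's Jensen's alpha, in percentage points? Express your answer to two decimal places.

16.13

β = Cov / Var = 0.0116 / 0.0419 = 0.2768
E[R] = Rf + β(Rm − Rf) = 3.7% + 0.2768 × (10.8% − 3.7%) = 5.6653%
α = Rp − E[R] = 21.8% − 5.6653% = 16.1347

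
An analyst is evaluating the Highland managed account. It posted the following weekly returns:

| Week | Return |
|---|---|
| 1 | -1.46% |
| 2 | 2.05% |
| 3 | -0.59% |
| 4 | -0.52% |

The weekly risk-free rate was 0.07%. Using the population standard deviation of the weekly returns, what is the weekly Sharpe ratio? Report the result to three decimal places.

-0.152

Mean return r̄ = -0.520 / 4 = -0.1300%
Σ(r − r̄)² = 6.8850; population σ = √(6.8850/4) = 1.3120%
Sharpe = (r̄ − rf) / σ = (-0.1300 − 0.07) / 1.3120 = -0.2000 / 1.3120 = -0.1524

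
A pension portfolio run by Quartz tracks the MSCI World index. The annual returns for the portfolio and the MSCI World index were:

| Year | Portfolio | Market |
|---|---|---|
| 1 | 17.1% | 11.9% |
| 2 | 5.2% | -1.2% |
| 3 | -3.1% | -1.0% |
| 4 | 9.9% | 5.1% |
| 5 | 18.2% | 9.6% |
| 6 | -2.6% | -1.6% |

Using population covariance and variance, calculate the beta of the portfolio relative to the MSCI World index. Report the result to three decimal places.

r̄p = 7.4500%,  r̄m = 3.8000%
Cov = Σ(rp − r̄p)(rm − r̄m) / 6 = 43.3100
Var(rm) = Σ(rm − r̄m)² / 6 = 29.6900
β = Cov / Var = 43.3100 / 29.6900 = 1.4587

1.459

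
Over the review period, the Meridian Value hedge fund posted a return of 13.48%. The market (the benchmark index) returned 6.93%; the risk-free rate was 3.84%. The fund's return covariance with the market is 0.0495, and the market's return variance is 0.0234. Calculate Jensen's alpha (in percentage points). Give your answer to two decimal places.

3.10

β = Cov / Var = 0.0495 / 0.0234 = 2.1154
E[R] = Rf + β(Rm − Rf) = 3.84% + 2.1154 × (6.93% − 3.84%) = 10.3766%
α = Rp − E[R] = 13.48% − 10.3766% = 3.1034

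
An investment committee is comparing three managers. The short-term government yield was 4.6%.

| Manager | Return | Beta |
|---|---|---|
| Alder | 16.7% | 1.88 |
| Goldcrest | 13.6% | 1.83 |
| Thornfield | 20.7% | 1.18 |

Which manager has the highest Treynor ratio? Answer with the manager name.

Thornfield

Alder: Treynor = (16.7% − 4.6%) / 1.88 = 6.436
Goldcrest: Treynor = (13.6% − 4.6%) / 1.83 = 4.918
Thornfield: Treynor = (20.7% − 4.6%) / 1.18 = 13.644
Highest: Thornfield (13.644).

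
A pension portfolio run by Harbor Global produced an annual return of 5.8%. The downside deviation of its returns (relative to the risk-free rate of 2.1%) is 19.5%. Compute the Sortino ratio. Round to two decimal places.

Sortino = (Rp − Rf) / σd = (5.8% − 2.1%) / 19.5% = 3.70% / 19.5% = 0.1897

0.19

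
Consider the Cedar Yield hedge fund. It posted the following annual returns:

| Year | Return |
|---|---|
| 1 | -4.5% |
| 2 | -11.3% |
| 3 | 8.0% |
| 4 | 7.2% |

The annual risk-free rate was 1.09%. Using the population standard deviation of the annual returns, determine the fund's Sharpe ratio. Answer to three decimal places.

r̄ = (-4.5 − 11.3 + 8 + 7.2) / 4 = -0.60 / 4 = -0.1500%
Σ(r − r̄)² = (-4.5 − (-0.1500))² + (-11.3 − (-0.1500))² + (8 − (-0.1500))² + … = 263.6900
population σ = √(263.6900 / 4) = √65.9225 = 8.1193%
Sharpe = (r̄ − rf) / σ = (-0.1500 − 1.09) / 8.1193 = -1.2400 / 8.1193 = -0.1527

-0.153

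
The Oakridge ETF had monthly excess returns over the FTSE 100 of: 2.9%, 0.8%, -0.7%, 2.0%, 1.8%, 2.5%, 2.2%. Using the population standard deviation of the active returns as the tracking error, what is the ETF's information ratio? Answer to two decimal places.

1.45

Mean return μ = 11.50 / 7 = 1.6429%
Population std dev = √[8.9771 / 7] = 1.1324%
IR = μ / tracking error = 1.6429 / 1.1324 = 1.4508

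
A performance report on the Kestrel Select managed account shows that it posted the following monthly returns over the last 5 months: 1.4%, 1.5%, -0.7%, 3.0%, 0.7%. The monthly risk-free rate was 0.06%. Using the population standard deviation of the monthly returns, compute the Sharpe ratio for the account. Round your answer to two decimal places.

0.93

r̄ = (1.4 + 1.5 − 0.7 + 3 + 0.7) / 5 = 1.1800%
Population std dev = √[7.2280 / 5] = 1.2023%
Sharpe = (r̄ − rf) / σ = (1.1800 − 0.06) / 1.2023 = 1.1200 / 1.2023 = 0.9315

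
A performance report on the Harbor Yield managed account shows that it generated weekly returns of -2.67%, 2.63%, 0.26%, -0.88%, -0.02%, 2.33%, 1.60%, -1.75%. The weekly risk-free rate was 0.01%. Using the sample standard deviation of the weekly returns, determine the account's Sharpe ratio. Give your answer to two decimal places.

0.09

r̄ = (-2.67 + 2.63 + 0.26 − 0.88 − 0.02 + 2.33 + 1.6 − 1.75) / 8 = 1.500 / 8 = 0.1875%
Sample σ = √[Σ(r − r̄)² / 7] = √[25.6584 / 7] = √3.6655 = 1.9145%
Sharpe = (r̄ − rf) / σ = (0.1875 − 0.01) / 1.9145 = 0.1775 / 1.9145 = 0.0927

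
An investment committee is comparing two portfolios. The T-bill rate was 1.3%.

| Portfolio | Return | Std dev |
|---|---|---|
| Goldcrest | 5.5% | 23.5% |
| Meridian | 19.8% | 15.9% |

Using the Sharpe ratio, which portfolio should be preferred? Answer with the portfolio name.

Goldcrest: Sharpe ratio = (5.5% − 1.3%) / 23.5% = 0.179
Meridian: Sharpe ratio = (19.8% − 1.3%) / 15.9% = 1.164
Highest: Meridian (1.164).

Meridian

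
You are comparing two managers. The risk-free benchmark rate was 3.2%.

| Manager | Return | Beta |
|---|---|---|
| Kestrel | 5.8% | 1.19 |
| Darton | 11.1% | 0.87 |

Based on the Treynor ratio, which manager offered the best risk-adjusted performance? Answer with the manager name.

Darton

Kestrel: Treynor = (5.8% − 3.2%) / 1.19 = 2.185
Darton: Treynor = (11.1% − 3.2%) / 0.87 = 9.080
Highest: Darton (9.080).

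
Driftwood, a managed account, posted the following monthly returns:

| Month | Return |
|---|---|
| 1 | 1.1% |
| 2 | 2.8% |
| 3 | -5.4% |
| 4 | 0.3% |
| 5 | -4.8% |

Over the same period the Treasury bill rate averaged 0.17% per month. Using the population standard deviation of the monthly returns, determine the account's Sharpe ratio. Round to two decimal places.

-0.42

r̄ = (1.1 + 2.8 − 5.4 + 0.3 − 4.8) / 5 = -1.2000%
Σ(r − r̄)² = (1.1 − (-1.2000))² + (2.8 − (-1.2000))² + (-5.4 − (-1.2000))² + … = 54.1400
population σ = √(54.1400 / 5) = √10.8280 = 3.2906%
Sharpe = (r̄ − rf) / σ = (-1.2000 − 0.17) / 3.2906 = -1.3700 / 3.2906 = -0.4163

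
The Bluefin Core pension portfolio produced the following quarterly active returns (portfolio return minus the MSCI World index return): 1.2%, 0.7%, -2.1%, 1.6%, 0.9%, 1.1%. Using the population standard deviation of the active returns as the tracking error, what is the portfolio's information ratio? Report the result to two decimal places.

r̄ = (1.2 + 0.7 − 2.1 + 1.6 + 0.9 + 1.1) / 6 = 3.40 / 6 = 0.5667%
Population σ = √[Σ(r − r̄)² / 6] = √[8.9933 / 6] = √1.4989 = 1.2243%
IR = r̄ / tracking error = 0.5667 / 1.2243 = 0.4629

0.46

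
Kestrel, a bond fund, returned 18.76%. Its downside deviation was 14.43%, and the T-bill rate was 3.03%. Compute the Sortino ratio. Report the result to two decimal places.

Sortino = (Rp − Rf) / σd = (18.76% − 3.03%) / 14.43% = 15.73% / 14.43% = 1.0901

1.09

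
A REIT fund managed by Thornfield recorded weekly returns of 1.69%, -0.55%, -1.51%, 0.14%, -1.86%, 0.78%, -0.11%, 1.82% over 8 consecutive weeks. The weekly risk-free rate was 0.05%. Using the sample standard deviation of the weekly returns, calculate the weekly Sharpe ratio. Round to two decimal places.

0.00

Mean return r̄ = 0.400 / 8 = 0.0500%
Σ(r − r̄)² = 12.8308; sample σ = √(12.8308/7) = 1.3539%
Sharpe = (r̄ − rf) / σ = (0.0500 − 0.05) / 1.3539 = 0.0000 / 1.3539 = 0.0000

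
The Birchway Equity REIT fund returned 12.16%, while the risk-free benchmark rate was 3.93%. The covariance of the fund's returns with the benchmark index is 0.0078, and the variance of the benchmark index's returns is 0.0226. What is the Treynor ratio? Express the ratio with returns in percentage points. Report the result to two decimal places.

β = Cov / Var = 0.0078 / 0.0226 = 0.3451
Treynor = (Rp − Rf) / β = (12.16% − 3.93%) / 0.3451 = 8.23 / 0.3451 = 23.8482

23.85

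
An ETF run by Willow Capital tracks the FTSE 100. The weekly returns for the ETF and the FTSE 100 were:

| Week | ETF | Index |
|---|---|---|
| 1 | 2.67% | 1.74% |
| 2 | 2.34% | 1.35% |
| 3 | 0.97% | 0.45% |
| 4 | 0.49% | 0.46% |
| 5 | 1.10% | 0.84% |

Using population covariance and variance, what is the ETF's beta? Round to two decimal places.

1.61

r̄p = 1.5140%,  r̄m = 0.9680%
Cov = Σ(rp − r̄p)(rm − r̄m) / 5 = 0.4126
Var(rm) = Σ(rm − r̄m)² / 5 = 0.2569
β = Cov / Var = 0.4126 / 0.2569 = 1.6061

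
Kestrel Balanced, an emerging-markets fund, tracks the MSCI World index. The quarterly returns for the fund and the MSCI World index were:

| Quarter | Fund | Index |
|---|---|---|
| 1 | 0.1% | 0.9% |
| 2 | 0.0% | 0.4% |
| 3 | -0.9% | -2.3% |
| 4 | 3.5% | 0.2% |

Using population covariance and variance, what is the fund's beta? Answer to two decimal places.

r̄p = 0.6750%,  r̄m = -0.2000%
Cov = Σ(rp − r̄p)(rm − r̄m) / 4 = 0.8500
Var(rm) = Σ(rm − r̄m)² / 4 = 1.5350
β = Cov / Var = 0.8500 / 1.5350 = 0.5537

0.55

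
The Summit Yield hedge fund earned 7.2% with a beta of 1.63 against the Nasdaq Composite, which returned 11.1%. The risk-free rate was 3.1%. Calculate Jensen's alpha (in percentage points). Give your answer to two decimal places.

CAPM expected return = Rf + β(Rm − Rf) = 3.1% + 1.63 × (11.1% − 3.1%) = 3.1 + 1.63 × 8.00 = 16.1400%
Jensen's α = Rp − E[R] = 7.2% − 16.1400% = -8.9400

-8.94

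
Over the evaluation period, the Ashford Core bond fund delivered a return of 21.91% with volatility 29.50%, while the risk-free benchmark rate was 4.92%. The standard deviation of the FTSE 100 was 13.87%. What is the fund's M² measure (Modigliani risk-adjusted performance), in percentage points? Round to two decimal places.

12.91

Sharpe = (Rp − Rf) / σp = (21.91% − 4.92%) / 29.50% = 0.5759
M² = Rf + Sharpe × σm = 4.92% + 0.5759 × 13.87% = 12.9077%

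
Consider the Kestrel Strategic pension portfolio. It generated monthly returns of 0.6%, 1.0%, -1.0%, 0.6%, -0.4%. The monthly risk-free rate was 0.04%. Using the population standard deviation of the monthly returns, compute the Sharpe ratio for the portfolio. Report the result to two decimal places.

r̄ = (0.6 + 1 − 1 + 0.6 − 0.4) / 5 = 0.1600%
Population σ = √[Σ(r − r̄)² / 5] = √[2.7520 / 5] = √0.5504 = 0.7419%
Sharpe = (r̄ − rf) / σ = (0.1600 − 0.04) / 0.7419 = 0.1200 / 0.7419 = 0.1617

0.16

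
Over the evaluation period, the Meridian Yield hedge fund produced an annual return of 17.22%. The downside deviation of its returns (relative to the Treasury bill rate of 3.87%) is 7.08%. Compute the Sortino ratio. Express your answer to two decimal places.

1.89

Sortino = (Rp − Rf) / σd = (17.22% − 3.87%) / 7.08% = 13.35% / 7.08% = 1.8856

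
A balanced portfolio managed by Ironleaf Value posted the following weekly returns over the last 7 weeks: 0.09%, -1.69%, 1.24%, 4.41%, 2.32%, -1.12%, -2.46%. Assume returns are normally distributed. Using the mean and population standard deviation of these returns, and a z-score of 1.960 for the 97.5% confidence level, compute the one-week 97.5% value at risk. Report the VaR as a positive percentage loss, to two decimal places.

4.01

r̄ = (0.09 − 1.69 + 1.24 + 4.41 + 2.32 − 1.12 − 2.46) / 7 = 0.3986%
Σ(r − r̄)² = 35.4263; population σ = √(35.4263/7) = 2.2496%
VaR = −(r̄ − z·σ) = −(0.3986 − 1.960 × 2.2496) = −(-4.0106) = 4.0106%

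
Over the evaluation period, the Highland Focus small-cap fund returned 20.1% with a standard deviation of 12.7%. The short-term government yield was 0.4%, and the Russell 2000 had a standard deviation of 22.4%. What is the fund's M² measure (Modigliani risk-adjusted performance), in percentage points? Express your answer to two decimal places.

Sharpe = (Rp − Rf) / σp = (20.1% − 0.4%) / 12.7% = 1.5512
M² = Rf + Sharpe × σm = 0.4% + 1.5512 × 22.4% = 35.1469%

35.15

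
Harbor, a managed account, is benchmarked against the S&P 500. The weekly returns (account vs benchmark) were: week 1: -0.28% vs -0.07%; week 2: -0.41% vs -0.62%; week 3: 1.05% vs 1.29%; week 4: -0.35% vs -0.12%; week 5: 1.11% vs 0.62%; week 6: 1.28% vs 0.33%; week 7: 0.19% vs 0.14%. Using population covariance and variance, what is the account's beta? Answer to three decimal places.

r̄p = 0.3700%,  r̄m = 0.2243%
Cov = Σ(rp − r̄p)(rm − r̄m) / 7 = 0.3181
Var(rm) = Σ(rm − r̄m)² / 7 = 0.3184
β = Cov / Var = 0.3181 / 0.3184 = 0.9991

0.999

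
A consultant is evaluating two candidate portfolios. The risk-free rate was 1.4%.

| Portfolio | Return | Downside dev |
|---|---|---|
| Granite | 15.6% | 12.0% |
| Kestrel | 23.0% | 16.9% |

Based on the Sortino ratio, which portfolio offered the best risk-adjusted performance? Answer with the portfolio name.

Granite: Sortino ratio = (15.6% − 1.4%) / 12.0% = 1.183
Kestrel: Sortino ratio = (23.0% − 1.4%) / 16.9% = 1.278
Highest: Kestrel (1.278).

Kestrel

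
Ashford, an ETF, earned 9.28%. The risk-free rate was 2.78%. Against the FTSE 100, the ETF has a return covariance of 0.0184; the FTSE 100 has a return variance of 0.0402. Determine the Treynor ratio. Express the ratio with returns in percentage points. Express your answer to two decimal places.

β = Cov / Var = 0.0184 / 0.0402 = 0.4577
Treynor = (Rp − Rf) / β = (9.28% − 2.78%) / 0.4577 = 6.50 / 0.4577 = 14.2014

14.20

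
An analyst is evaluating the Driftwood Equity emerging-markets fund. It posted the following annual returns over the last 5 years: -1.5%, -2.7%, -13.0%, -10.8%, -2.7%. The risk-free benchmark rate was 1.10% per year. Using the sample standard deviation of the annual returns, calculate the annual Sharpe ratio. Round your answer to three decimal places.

-1.356

r̄ = (-1.5 − 2.7 − 13 − 10.8 − 2.7) / 5 = -6.1400%
Sample std dev = √[113.9720 / 4] = 5.3379%
Sharpe = (r̄ − rf) / σ = (-6.1400 − 1.1) / 5.3379 = -7.2400 / 5.3379 = -1.3563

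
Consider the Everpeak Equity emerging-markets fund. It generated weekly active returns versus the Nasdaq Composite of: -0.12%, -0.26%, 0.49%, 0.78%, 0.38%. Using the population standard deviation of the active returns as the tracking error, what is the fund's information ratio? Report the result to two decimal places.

0.65

μ = (-0.12 − 0.26 + 0.49 + 0.78 + 0.38) / 5 = 1.270 / 5 = 0.2540%
Population σ = √[Σ(r − μ)² / 5] = √[0.7523 / 5] = √0.1505 = 0.3879%
IR = μ / tracking error = 0.2540 / 0.3879 = 0.6548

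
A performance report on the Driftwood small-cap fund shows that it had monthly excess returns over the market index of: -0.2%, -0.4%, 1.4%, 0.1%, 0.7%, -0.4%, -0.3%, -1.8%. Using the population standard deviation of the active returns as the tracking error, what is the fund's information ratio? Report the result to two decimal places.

-0.13

r̄ = (-0.2 − 0.4 + 1.4 + 0.1 + 0.7 − 0.4 − 0.3 − 1.8) / 8 = -0.90 / 8 = -0.1125%
Σ(r − r̄)² = (-0.2 − (-0.1125))² + (-0.4 − (-0.1125))² + (1.4 − (-0.1125))² + … = 6.0488
population σ = √(6.0488 / 8) = √0.7561 = 0.8695%
IR = r̄ / tracking error = -0.1125 / 0.8695 = -0.1294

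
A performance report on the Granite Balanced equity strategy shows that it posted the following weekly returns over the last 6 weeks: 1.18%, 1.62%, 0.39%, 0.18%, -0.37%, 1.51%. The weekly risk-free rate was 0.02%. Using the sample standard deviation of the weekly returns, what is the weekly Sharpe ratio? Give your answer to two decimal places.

r̄ = (1.18 + 1.62 + 0.39 + 0.18 − 0.37 + 1.51) / 6 = 4.510 / 6 = 0.7517%
Sample σ = √[Σ(r − r̄)² / 5] = √[3.2283 / 5] = √0.6457 = 0.8036%
Sharpe = (r̄ − rf) / σ = (0.7517 − 0.02) / 0.8036 = 0.7317 / 0.8036 = 0.9105

0.91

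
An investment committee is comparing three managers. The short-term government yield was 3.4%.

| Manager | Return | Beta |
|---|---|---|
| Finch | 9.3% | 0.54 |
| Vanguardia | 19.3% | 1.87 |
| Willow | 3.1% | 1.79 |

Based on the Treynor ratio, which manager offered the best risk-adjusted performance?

Finch: Treynor = (9.3% − 3.4%) / 0.54 = 10.926
Vanguardia: Treynor = (19.3% − 3.4%) / 1.87 = 8.503
Willow: Treynor = (3.1% − 3.4%) / 1.79 = -0.168
Highest: Finch (10.926).

Finch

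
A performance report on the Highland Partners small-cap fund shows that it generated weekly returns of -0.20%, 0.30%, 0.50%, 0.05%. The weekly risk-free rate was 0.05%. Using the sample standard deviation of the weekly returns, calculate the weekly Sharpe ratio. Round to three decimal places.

0.370

Mean return μ = 0.650 / 4 = 0.1625%
Sample std dev = √[0.2769 / 3] = 0.3038%
Sharpe = (μ − rf) / σ = (0.1625 − 0.05) / 0.3038 = 0.1125 / 0.3038 = 0.3703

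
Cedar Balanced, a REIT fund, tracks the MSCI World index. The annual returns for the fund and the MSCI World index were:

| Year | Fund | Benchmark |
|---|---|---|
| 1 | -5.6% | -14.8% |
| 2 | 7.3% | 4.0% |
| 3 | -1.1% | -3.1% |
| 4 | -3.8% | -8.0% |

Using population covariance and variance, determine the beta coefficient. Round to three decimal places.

0.680

r̄p = -0.8000%,  r̄m = -5.4750%
Cov = Σ(rp − r̄p)(rm − r̄m) / 4 = 32.0925
Var(rm) = Σ(rm − r̄m)² / 4 = 47.1869
β = Cov / Var = 32.0925 / 47.1869 = 0.6801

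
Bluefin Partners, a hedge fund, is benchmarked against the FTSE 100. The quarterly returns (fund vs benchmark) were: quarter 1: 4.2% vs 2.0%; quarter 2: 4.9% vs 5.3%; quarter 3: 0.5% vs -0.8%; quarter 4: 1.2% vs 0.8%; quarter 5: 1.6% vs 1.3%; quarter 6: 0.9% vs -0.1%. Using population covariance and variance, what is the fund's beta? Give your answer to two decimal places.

r̄p = 2.2167%,  r̄m = 1.4167%
Cov = Σ(rp − r̄p)(rm − r̄m) / 6 = 3.0131
Var(rm) = Σ(rm − r̄m)² / 6 = 3.8381
β = Cov / Var = 3.0131 / 3.8381 = 0.7850

0.79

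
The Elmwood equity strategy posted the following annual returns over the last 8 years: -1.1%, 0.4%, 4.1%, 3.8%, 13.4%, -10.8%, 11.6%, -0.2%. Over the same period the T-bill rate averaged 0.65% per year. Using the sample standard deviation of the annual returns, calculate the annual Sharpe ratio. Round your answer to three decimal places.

r̄ = (-1.1 + 0.4 + 4.1 + 3.8 + 13.4 − 10.8 + 11.6 − 0.2) / 8 = 2.6500%
Σ(r − r̄)² = 407.2400; sample σ = √(407.2400/7) = 7.6274%
Sharpe = (r̄ − rf) / σ = (2.6500 − 0.65) / 7.6274 = 2.0000 / 7.6274 = 0.2622

0.262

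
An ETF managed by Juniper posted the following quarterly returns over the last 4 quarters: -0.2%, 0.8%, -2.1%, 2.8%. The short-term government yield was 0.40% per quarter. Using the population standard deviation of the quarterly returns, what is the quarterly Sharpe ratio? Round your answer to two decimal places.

-0.04

μ = (-0.2 + 0.8 − 2.1 + 2.8) / 4 = 1.30 / 4 = 0.3250%
Σ(r − μ)² = (-0.2 − 0.3250)² + (0.8 − 0.3250)² + … = 12.5075
σ = √[12.5075 / 4] = 1.7683%
Sharpe = (μ − rf) / σ = (0.3250 − 0.4) / 1.7683 = -0.0750 / 1.7683 = -0.0424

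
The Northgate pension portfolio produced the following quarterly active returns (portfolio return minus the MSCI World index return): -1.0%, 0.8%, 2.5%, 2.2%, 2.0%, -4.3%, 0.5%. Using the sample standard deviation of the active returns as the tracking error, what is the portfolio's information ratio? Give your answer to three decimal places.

r̄ = (-1 + 0.8 + 2.5 + 2.2 + 2 − 4.3 + 0.5) / 7 = 2.70 / 7 = 0.3857%
Sample std dev = √[34.4286 / 6] = 2.3954%
IR = r̄ / tracking error = 0.3857 / 2.3954 = 0.1610

0.161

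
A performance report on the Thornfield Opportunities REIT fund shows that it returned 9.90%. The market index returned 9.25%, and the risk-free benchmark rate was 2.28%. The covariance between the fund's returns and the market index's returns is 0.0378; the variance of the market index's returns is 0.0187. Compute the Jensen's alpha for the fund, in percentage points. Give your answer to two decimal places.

β = Cov / Var = 0.0378 / 0.0187 = 2.0214
E[R] = Rf + β(Rm − Rf) = 2.28% + 2.0214 × (9.25% − 2.28%) = 16.3692%
α = Rp − E[R] = 9.90% − 16.3692% = -6.4692

-6.47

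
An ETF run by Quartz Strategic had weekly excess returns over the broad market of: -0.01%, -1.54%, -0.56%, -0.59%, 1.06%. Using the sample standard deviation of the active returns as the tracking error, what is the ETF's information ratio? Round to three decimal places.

μ = (-0.01 − 1.54 − 0.56 − 0.59 + 1.06) / 5 = -1.640 / 5 = -0.3280%
Σ(r − μ)² = (-0.01 − (-0.3280))² + (-1.54 − (-0.3280))² + … = 3.6191
σ = √[3.6191 / 4] = 0.9512%
IR = μ / tracking error = -0.3280 / 0.9512 = -0.3448

-0.345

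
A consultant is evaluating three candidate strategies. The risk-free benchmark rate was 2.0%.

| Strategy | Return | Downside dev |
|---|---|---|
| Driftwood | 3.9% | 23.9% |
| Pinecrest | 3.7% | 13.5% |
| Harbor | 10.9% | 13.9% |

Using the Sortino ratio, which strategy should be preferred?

Driftwood: Sortino ratio = (3.9% − 2.0%) / 23.9% = 0.079
Pinecrest: Sortino ratio = (3.7% − 2.0%) / 13.5% = 0.126
Harbor: Sortino ratio = (10.9% − 2.0%) / 13.9% = 0.640
Highest: Harbor (0.640).

Harbor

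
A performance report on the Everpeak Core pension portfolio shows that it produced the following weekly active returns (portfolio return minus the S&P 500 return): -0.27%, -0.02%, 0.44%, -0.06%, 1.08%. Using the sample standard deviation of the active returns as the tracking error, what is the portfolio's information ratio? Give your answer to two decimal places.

Mean return μ = 1.170 / 5 = 0.2340%
Sample σ = √[Σ(r − μ)² / 4] = √[1.1631 / 4] = √0.2908 = 0.5393%
IR = μ / tracking error = 0.2340 / 0.5393 = 0.4339

0.43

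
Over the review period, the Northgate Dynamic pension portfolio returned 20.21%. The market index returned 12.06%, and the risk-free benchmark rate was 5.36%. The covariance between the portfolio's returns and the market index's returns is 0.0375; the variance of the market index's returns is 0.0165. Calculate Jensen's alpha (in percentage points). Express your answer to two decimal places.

-0.38

β = Cov / Var = 0.0375 / 0.0165 = 2.2727
E[R] = Rf + β(Rm − Rf) = 5.36% + 2.2727 × (12.06% − 5.36%) = 20.5871%
α = Rp − E[R] = 20.21% − 20.5871% = -0.3771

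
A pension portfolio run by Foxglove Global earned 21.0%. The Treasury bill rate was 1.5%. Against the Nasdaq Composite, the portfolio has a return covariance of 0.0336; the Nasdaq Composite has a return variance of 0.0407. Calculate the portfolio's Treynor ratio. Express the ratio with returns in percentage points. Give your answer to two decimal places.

23.62

β = Cov / Var = 0.0336 / 0.0407 = 0.8256
Treynor = (Rp − Rf) / β = (21.0% − 1.5%) / 0.8256 = 19.50 / 0.8256 = 23.6192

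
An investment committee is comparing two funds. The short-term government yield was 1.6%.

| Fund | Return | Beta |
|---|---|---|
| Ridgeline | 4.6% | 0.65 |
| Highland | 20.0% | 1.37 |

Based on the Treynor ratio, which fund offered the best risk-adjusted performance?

Highland

Ridgeline: Treynor = (4.6% − 1.6%) / 0.65 = 4.615
Highland: Treynor = (20.0% − 1.6%) / 1.37 = 13.431
Highest: Highland (13.431).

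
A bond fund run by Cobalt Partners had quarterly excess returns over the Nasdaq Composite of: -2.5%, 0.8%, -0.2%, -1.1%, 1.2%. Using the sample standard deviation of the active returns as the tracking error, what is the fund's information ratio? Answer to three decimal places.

μ = (-2.5 + 0.8 − 0.2 − 1.1 + 1.2) / 5 = -0.3600%
Sample σ = √[Σ(r − μ)² / 4] = √[8.9320 / 4] = √2.2330 = 1.4943%
IR = μ / tracking error = -0.3600 / 1.4943 = -0.2409

-0.241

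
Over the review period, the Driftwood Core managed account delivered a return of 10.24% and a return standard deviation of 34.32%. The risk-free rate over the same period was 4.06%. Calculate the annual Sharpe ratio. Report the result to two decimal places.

0.18

Sharpe = (Rp − Rf) / σp = (10.24% − 4.06%) / 34.32% = 6.18% / 34.32% = 0.1801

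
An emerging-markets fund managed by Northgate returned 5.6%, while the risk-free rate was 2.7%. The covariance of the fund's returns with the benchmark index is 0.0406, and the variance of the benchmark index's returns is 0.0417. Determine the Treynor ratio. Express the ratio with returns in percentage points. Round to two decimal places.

2.98

β = Cov / Var = 0.0406 / 0.0417 = 0.9736
Treynor = (Rp − Rf) / β = (5.6% − 2.7%) / 0.9736 = 2.90 / 0.9736 = 2.9786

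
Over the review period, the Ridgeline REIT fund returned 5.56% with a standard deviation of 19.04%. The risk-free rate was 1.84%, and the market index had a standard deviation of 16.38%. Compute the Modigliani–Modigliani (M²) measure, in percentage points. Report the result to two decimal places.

5.04

Sharpe = (Rp − Rf) / σp = (5.56% − 1.84%) / 19.04% = 0.1954
M² = Rf + Sharpe × σm = 1.84% + 0.1954 × 16.38% = 5.0407%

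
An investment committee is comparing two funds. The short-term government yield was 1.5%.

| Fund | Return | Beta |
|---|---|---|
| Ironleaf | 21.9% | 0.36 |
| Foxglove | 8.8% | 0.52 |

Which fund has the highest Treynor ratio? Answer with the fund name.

Ironleaf: Treynor = (21.9% − 1.5%) / 0.36 = 56.667
Foxglove: Treynor = (8.8% − 1.5%) / 0.52 = 14.038
Highest: Ironleaf (56.667).

Ironleaf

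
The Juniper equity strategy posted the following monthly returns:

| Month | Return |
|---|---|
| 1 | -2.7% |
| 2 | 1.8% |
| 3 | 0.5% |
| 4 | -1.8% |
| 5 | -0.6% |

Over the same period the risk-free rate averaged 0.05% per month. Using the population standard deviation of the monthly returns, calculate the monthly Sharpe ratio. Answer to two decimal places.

-0.38

r̄ = (-2.7 + 1.8 + 0.5 − 1.8 − 0.6) / 5 = -0.5600%
Population σ = √[Σ(r − r̄)² / 5] = √[12.8120 / 5] = √2.5624 = 1.6007%
Sharpe = (r̄ − rf) / σ = (-0.5600 − 0.05) / 1.6007 = -0.6100 / 1.6007 = -0.3811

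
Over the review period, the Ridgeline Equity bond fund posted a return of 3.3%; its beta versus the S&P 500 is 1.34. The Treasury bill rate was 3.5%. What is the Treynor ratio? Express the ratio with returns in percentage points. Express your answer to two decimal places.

Treynor = (Rp − Rf) / β = (3.3% − 3.5%) / 1.34 = -0.20 / 1.34 = -0.1493

-0.15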